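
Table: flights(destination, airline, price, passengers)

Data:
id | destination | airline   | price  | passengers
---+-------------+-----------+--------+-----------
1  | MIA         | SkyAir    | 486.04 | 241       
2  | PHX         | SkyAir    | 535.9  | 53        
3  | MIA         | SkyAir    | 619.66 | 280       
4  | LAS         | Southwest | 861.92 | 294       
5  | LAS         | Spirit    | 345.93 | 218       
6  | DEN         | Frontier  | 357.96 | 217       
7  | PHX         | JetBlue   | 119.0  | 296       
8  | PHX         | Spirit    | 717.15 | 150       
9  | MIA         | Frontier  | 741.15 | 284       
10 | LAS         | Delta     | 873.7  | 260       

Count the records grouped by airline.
SELECT airline, COUNT(*) as count
FROM flights
GROUP BY airline

Result:
  Delta: 1
  Frontier: 2
  JetBlue: 1
  SkyAir: 3
  Southwest: 1
  Spirit: 2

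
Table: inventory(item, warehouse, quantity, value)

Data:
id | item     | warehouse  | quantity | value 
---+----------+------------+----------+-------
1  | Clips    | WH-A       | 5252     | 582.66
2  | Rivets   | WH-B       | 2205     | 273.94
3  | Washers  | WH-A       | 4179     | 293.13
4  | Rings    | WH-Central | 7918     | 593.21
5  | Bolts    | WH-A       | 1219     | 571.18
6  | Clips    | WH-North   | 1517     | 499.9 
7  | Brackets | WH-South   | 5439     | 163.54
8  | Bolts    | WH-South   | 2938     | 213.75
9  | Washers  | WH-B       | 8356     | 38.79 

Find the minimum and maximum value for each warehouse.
SELECT warehouse, MIN(value), MAX(value)
FROM inventory
GROUP BY warehouse

Result:
  WH-A: min=293.13, max=582.66
  WH-B: min=38.79, max=273.94
  WH-Central: min=593.21, max=593.21
  WH-North: min=499.90, max=499.90
  WH-South: min=163.54, max=213.75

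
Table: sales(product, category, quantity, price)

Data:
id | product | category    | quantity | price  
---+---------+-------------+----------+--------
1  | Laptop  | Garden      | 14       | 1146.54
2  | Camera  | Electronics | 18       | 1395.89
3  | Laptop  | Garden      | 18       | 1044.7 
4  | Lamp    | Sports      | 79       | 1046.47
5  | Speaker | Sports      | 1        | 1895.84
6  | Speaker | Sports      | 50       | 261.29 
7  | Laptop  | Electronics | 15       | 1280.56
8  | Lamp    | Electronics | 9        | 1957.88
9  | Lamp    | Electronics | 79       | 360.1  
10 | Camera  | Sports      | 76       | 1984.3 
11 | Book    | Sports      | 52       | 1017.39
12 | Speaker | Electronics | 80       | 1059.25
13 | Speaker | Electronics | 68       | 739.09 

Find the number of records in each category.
SELECT category, COUNT(*) as count
FROM sales
GROUP BY category

Result:
  Electronics: 6
  Garden: 2
  Sports: 5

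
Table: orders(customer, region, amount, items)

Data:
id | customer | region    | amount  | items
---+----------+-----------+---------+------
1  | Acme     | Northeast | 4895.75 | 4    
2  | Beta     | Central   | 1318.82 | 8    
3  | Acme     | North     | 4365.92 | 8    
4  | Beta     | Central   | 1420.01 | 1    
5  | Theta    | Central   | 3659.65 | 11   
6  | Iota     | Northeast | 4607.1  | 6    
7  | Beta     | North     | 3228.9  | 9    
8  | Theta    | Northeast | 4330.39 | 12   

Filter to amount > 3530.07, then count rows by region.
SELECT region, COUNT(*)
FROM orders
WHERE amount > 3530.07
GROUP BY region

Note: WHERE filters rows before grouping.

Result:
  Central: 1
  North: 1
  Northeast: 3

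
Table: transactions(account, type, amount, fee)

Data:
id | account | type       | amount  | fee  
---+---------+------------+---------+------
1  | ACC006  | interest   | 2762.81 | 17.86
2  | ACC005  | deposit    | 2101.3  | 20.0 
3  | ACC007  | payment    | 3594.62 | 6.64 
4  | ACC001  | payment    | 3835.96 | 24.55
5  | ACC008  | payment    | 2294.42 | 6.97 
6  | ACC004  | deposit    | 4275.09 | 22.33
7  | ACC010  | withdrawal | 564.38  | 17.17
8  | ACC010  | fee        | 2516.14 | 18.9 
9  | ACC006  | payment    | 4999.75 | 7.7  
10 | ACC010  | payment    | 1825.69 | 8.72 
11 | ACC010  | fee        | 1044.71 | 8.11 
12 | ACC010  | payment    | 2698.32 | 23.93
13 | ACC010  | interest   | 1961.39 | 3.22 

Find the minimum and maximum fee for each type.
SELECT type, MIN(fee), MAX(fee)
FROM transactions
GROUP BY type

Result:
  deposit: min=20.00, max=22.33
  fee: min=8.11, max=18.90
  interest: min=3.22, max=17.86
  payment: min=6.64, max=24.55
  withdrawal: min=17.17, max=17.17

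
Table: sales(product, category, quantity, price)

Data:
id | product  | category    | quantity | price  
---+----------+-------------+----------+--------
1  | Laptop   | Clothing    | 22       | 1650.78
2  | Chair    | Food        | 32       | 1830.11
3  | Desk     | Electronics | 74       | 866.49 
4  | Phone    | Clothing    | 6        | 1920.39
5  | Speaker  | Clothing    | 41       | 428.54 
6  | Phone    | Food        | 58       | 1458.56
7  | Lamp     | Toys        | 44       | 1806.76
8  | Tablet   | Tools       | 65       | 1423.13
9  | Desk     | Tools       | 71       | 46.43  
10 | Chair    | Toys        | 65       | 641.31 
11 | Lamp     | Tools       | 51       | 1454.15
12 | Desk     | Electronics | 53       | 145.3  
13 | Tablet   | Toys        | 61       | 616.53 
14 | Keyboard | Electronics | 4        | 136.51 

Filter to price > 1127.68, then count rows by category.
SELECT category, COUNT(*)
FROM sales
WHERE price > 1127.68
GROUP BY category

Note: WHERE filters rows before grouping.

Result:
  Clothing: 2
  Food: 2
  Tools: 2
  Toys: 1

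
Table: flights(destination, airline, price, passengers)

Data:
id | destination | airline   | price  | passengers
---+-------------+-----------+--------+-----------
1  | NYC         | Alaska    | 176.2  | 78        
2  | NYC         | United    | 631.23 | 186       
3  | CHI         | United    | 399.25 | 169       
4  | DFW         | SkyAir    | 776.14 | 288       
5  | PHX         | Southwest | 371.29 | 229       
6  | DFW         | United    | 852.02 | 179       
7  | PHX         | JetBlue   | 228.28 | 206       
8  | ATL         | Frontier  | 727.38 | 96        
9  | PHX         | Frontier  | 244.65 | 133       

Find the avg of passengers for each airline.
SELECT airline, AVG(passengers) as result
FROM flights
GROUP BY airline

Result:
  Alaska: 78.00
  Frontier: 114.50
  JetBlue: 206.00
  SkyAir: 288.00
  Southwest: 229.00
  United: 178.00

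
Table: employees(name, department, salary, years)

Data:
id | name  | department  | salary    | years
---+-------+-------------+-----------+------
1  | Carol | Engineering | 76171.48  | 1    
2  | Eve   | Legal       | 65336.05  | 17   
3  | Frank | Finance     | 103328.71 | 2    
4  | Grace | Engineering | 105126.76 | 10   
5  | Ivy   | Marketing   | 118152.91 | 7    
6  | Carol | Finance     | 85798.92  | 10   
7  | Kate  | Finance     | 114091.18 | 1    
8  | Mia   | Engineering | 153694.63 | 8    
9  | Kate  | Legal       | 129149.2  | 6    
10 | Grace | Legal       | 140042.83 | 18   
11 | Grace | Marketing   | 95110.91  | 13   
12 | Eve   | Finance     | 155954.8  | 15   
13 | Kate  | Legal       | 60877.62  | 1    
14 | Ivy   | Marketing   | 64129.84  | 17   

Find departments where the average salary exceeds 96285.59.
SELECT department, AVG(salary)
FROM employees
GROUP BY department
HAVING AVG(salary) > 96285.59

Result:
  Engineering: avg=111664.29
  Finance: avg=114793.40
  Legal: avg=98851.43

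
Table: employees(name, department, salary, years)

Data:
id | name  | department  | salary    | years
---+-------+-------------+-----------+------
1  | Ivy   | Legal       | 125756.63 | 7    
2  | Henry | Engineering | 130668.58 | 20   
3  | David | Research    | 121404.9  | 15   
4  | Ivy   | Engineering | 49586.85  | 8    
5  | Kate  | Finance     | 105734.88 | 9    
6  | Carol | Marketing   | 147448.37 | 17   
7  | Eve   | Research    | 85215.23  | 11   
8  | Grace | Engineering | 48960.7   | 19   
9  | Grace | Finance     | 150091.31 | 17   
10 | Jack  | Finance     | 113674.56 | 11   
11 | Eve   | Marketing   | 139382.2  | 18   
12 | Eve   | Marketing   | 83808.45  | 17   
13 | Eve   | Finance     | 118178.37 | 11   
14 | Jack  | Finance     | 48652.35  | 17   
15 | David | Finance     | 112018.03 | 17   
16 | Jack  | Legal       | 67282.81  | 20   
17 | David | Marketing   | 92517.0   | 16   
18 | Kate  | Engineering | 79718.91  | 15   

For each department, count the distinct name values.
SELECT department, COUNT(DISTINCT name)
FROM employees
GROUP BY department

Result:
  Engineering: 4 distinct
  Finance: 5 distinct
  Legal: 2 distinct
  Marketing: 3 distinct
  Research: 2 distinct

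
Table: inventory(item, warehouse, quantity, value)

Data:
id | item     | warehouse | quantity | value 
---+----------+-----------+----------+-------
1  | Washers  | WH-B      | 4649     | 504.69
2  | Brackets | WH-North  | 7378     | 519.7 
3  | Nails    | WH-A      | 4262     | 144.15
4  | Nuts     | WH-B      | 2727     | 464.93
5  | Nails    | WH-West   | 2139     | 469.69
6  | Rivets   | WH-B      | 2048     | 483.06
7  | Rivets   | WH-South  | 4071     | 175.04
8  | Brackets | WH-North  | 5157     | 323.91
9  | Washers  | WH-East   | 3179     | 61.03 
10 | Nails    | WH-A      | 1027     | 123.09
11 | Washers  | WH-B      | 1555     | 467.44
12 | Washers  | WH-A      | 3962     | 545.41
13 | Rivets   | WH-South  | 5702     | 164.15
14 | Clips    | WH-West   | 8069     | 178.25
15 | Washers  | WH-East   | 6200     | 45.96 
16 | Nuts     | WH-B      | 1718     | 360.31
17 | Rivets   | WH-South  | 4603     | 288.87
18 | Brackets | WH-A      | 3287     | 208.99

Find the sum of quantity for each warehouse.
SELECT warehouse, SUM(quantity) as result
FROM inventory
GROUP BY warehouse

Result:
  WH-A: 12538
  WH-B: 12697
  WH-East: 9379
  WH-North: 12535
  WH-South: 14376
  WH-West: 10208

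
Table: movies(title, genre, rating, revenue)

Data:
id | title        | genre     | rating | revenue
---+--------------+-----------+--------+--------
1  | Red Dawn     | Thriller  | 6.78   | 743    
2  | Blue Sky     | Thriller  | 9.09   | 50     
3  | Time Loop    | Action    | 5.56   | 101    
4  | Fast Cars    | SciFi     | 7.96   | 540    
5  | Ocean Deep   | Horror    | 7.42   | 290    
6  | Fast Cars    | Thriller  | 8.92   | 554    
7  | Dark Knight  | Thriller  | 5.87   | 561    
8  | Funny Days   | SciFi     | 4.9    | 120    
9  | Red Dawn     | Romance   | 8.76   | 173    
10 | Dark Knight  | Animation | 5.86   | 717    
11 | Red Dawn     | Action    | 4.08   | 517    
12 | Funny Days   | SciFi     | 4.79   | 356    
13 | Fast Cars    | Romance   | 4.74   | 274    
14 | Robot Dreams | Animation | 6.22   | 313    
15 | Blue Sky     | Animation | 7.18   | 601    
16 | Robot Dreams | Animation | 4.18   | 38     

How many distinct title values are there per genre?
SELECT genre, COUNT(DISTINCT title)
FROM movies
GROUP BY genre

Result:
  Action: 2 distinct
  Animation: 3 distinct
  Horror: 1 distinct
  Romance: 2 distinct
  SciFi: 2 distinct
  Thriller: 4 distinct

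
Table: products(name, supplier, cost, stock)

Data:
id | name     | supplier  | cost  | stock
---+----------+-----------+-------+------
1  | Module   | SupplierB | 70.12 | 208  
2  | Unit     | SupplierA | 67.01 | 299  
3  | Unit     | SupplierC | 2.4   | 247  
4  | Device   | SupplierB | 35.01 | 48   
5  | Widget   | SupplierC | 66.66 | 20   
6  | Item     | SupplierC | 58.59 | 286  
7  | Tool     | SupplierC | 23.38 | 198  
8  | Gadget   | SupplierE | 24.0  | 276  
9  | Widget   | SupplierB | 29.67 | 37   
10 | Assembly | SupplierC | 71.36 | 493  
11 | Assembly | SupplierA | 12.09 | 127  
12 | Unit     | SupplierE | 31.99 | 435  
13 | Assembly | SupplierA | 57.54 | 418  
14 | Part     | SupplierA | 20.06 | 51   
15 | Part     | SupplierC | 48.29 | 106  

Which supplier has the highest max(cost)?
SELECT supplier, MAX(cost) as val
FROM products
GROUP BY supplier
ORDER BY val DESC
LIMIT 1

Result: SupplierC with max(cost) = 71.36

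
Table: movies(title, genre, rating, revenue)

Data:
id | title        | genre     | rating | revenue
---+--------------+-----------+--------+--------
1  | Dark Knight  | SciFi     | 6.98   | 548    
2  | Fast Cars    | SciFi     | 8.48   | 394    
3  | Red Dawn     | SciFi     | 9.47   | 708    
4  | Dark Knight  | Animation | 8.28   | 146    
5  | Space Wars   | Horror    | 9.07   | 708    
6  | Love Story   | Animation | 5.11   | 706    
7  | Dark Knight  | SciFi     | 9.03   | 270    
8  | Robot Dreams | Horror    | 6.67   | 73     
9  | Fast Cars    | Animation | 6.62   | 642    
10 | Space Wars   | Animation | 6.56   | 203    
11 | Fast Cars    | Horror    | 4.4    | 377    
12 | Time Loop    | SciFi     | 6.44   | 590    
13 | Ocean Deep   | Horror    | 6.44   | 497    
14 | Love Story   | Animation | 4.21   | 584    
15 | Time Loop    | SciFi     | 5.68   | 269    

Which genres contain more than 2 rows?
SELECT genre, COUNT(*) as cnt
FROM movies
GROUP BY genre
HAVING COUNT(*) > 2

Result:
  Animation: 5
  Horror: 4
  SciFi: 6

Note: HAVING filters groups after aggregation, WHERE filters rows before.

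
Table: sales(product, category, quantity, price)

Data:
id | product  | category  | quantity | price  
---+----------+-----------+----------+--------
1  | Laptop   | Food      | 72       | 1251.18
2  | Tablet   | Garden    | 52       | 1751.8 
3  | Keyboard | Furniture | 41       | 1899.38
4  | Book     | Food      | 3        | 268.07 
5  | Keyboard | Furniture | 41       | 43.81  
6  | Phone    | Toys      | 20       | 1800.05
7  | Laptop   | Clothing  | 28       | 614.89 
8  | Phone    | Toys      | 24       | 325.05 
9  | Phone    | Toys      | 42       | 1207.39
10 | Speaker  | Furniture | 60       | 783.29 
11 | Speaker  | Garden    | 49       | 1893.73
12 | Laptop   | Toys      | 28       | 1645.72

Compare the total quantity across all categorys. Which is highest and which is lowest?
SELECT category, SUM(quantity)
FROM sales
GROUP BY category
ORDER BY SUM(quantity)

All groups:
  Clothing: 28
  Food: 75
  Garden: 101
  Toys: 114
  Furniture: 142

Highest: Furniture (142)
Lowest: Clothing (28)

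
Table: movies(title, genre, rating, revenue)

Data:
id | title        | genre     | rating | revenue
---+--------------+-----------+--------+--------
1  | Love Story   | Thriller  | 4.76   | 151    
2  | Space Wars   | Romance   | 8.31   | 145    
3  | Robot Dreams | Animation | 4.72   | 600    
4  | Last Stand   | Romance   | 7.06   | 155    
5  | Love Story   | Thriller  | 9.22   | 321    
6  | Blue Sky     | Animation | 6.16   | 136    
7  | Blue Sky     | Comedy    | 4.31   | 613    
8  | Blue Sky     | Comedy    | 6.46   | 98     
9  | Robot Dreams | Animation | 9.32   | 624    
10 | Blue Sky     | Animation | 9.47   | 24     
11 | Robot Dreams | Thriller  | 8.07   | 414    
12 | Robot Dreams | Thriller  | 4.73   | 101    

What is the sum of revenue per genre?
SELECT genre, SUM(revenue) as result
FROM movies
GROUP BY genre

Result:
  Animation: 1384
  Comedy: 711
  Romance: 300
  Thriller: 987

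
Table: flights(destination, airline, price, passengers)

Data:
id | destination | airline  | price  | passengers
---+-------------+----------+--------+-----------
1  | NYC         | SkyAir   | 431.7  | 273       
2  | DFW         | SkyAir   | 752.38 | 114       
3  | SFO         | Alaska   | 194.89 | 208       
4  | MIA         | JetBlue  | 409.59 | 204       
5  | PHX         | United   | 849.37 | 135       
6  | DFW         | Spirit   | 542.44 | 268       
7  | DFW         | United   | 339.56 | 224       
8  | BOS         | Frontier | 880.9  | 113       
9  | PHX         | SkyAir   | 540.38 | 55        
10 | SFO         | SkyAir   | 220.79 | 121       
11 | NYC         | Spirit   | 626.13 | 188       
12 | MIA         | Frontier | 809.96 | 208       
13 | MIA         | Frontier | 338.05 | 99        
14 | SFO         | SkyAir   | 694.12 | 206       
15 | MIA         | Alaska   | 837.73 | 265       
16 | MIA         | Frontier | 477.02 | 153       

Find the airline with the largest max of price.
SELECT airline, MAX(price) as val
FROM flights
GROUP BY airline
ORDER BY val DESC
LIMIT 1

Result: Frontier with max(price) = 880.90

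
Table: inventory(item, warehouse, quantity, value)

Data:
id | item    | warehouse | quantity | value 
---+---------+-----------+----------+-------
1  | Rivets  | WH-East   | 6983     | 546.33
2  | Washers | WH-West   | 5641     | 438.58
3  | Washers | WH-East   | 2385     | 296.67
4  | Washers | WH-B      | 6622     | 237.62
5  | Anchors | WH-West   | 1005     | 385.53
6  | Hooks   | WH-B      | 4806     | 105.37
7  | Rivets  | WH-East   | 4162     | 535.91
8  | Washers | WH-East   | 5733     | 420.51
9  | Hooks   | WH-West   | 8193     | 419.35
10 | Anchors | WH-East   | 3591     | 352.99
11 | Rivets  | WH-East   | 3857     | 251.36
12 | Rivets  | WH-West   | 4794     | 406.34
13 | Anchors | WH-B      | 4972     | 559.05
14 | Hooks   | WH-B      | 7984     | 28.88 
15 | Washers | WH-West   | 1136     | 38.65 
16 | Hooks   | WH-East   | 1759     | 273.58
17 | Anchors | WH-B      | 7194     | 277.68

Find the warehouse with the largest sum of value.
SELECT warehouse, SUM(value) as val
FROM inventory
GROUP BY warehouse
ORDER BY val DESC
LIMIT 1

Result: WH-East with sum(value) = 2677.35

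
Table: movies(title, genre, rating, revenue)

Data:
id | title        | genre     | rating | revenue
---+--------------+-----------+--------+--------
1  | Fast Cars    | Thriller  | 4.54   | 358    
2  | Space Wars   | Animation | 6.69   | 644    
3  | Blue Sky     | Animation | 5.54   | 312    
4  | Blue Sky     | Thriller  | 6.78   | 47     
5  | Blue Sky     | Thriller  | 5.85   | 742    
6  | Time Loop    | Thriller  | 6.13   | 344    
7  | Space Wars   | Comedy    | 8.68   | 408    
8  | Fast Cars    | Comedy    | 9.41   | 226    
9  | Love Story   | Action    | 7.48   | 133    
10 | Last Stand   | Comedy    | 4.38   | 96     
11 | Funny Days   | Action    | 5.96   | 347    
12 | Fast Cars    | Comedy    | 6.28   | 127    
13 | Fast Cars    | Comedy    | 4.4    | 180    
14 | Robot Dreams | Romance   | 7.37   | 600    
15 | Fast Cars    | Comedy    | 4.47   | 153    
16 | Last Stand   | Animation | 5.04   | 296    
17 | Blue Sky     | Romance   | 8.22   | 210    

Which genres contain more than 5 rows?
SELECT genre, COUNT(*) as cnt
FROM movies
GROUP BY genre
HAVING COUNT(*) > 5

Result:
  Comedy: 6

Note: HAVING filters groups after aggregation, WHERE filters rows before.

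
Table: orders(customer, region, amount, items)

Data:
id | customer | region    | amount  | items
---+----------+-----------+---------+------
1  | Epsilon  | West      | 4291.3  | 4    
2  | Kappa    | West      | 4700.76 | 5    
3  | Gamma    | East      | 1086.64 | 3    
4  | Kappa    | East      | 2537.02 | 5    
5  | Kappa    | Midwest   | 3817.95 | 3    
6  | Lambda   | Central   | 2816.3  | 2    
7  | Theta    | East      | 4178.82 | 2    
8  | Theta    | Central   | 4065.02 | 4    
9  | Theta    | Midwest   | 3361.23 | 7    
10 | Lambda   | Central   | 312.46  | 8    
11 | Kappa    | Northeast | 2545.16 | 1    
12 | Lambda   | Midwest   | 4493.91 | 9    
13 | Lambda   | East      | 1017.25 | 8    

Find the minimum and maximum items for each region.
SELECT region, MIN(items), MAX(items)
FROM orders
GROUP BY region

Result:
  Central: min=2, max=8
  East: min=2, max=8
  Midwest: min=3, max=9
  Northeast: min=1, max=1
  West: min=4, max=5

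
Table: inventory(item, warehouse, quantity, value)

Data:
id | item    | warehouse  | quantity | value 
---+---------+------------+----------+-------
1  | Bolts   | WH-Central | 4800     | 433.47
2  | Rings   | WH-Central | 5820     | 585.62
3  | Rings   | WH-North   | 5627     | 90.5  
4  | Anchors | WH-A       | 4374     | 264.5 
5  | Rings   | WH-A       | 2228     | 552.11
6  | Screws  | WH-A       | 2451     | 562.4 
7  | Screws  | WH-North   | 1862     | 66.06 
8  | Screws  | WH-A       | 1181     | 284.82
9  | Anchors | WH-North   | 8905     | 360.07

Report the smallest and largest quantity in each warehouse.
SELECT warehouse, MIN(quantity), MAX(quantity)
FROM inventory
GROUP BY warehouse

Result:
  WH-A: min=1181, max=4374
  WH-Central: min=4800, max=5820
  WH-North: min=1862, max=8905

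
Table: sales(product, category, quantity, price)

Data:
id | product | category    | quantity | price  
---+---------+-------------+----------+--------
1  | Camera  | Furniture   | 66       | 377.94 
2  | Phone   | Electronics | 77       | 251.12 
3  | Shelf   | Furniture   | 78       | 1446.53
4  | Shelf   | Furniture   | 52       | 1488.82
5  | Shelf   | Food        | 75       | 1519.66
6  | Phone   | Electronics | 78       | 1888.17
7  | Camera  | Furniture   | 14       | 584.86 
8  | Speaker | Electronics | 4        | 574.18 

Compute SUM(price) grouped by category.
SELECT category, SUM(price) as result
FROM sales
GROUP BY category

Result:
  Electronics: 2713.47
  Food: 1519.66
  Furniture: 3898.15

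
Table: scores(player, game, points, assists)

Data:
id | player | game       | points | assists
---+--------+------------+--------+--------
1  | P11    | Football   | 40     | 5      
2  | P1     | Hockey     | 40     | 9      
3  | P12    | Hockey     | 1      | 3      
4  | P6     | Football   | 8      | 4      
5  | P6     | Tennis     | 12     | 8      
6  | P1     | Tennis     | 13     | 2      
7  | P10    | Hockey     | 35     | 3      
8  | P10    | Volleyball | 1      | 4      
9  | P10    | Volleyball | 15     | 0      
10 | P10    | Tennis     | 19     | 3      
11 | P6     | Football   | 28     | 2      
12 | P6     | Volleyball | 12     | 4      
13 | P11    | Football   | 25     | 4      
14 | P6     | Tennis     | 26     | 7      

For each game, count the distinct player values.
SELECT game, COUNT(DISTINCT player)
FROM scores
GROUP BY game

Result:
  Football: 2 distinct
  Hockey: 3 distinct
  Tennis: 3 distinct
  Volleyball: 2 distinct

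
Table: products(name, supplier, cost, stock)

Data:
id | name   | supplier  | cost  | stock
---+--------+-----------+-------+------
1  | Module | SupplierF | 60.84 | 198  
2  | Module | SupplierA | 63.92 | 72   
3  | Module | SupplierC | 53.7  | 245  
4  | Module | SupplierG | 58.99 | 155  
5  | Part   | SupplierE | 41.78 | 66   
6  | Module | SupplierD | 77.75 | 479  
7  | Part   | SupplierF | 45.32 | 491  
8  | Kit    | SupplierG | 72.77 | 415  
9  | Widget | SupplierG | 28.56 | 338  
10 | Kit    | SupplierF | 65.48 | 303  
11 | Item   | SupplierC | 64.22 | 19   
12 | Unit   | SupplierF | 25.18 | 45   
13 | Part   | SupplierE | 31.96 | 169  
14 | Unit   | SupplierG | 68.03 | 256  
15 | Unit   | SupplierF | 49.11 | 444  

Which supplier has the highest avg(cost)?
SELECT supplier, AVG(cost) as val
FROM products
GROUP BY supplier
ORDER BY val DESC
LIMIT 1

Result: SupplierD with avg(cost) = 77.75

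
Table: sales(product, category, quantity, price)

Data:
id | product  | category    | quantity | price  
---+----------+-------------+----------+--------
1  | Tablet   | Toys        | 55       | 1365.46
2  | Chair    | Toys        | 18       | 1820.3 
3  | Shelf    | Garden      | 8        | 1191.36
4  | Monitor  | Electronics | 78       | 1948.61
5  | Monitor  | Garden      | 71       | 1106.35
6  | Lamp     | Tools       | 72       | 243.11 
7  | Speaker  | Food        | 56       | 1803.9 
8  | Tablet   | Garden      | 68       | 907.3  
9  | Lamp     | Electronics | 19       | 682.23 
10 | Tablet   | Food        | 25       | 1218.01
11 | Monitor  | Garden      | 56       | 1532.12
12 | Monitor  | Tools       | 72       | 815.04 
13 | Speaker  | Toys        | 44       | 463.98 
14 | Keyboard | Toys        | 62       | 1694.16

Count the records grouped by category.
SELECT category, COUNT(*) as count
FROM sales
GROUP BY category

Result:
  Electronics: 2
  Food: 2
  Garden: 4
  Tools: 2
  Toys: 4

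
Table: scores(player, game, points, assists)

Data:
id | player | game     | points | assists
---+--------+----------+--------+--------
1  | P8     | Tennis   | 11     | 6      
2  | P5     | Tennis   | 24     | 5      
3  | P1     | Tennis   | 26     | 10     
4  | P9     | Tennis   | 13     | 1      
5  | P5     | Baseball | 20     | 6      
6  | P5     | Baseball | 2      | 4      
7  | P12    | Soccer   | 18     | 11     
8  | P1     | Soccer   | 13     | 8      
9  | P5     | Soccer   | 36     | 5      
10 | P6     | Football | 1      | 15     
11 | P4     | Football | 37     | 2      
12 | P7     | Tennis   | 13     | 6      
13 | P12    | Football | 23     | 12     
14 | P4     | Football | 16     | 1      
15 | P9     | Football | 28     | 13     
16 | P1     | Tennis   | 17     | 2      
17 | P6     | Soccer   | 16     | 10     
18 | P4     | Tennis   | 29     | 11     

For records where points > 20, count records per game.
SELECT game, COUNT(*)
FROM scores
WHERE points > 20
GROUP BY game

Note: WHERE filters rows before grouping.

Result:
  Football: 3
  Soccer: 1
  Tennis: 3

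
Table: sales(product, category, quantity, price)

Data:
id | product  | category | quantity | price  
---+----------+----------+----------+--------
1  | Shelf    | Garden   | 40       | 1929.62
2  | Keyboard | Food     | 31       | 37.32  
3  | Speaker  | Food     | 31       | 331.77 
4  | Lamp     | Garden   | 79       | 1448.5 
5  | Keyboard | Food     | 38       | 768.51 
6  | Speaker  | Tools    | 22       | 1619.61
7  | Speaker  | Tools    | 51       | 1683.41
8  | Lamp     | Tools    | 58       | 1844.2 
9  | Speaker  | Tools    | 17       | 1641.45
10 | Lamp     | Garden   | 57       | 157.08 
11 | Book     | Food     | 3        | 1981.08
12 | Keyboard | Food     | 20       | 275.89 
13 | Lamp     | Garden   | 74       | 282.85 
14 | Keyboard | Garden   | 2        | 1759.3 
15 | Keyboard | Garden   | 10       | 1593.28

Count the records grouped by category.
SELECT category, COUNT(*) as count
FROM sales
GROUP BY category

Result:
  Food: 5
  Garden: 6
  Tools: 4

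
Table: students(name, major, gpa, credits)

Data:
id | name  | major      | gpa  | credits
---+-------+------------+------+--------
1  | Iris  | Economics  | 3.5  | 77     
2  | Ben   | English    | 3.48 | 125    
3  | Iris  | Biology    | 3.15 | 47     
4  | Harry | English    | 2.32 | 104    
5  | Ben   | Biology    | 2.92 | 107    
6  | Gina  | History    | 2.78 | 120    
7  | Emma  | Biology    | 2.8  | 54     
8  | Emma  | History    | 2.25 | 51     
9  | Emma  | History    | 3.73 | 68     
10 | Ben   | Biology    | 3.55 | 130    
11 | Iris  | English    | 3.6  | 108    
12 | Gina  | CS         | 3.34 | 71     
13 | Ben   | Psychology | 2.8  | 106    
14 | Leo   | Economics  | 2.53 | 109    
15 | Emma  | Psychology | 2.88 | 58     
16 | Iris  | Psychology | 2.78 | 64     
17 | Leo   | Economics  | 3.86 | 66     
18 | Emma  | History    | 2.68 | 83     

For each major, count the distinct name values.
SELECT major, COUNT(DISTINCT name)
FROM students
GROUP BY major

Result:
  Biology: 3 distinct
  CS: 1 distinct
  Economics: 2 distinct
  English: 3 distinct
  History: 2 distinct
  Psychology: 3 distinct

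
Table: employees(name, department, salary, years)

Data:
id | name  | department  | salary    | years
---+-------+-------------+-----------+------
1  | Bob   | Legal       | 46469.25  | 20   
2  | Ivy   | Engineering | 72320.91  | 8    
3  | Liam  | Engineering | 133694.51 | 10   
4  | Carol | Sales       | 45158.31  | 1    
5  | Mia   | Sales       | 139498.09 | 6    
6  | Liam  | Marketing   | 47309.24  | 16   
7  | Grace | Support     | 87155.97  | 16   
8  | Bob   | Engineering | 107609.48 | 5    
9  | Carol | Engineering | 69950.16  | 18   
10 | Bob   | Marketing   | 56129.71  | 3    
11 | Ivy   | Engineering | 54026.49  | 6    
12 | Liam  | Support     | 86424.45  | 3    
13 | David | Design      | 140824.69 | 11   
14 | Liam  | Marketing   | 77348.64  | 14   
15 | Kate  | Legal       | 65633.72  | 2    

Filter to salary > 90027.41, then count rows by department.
SELECT department, COUNT(*)
FROM employees
WHERE salary > 90027.41
GROUP BY department

Note: WHERE filters rows before grouping.

Result:
  Design: 1
  Engineering: 2
  Sales: 1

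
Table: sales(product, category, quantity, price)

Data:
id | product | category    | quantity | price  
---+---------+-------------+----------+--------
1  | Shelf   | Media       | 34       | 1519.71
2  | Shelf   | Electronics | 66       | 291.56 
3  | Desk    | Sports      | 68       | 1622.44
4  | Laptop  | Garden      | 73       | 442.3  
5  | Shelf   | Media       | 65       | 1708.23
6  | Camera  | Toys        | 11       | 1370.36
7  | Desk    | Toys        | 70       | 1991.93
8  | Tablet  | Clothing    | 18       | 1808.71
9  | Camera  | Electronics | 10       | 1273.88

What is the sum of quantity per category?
SELECT category, SUM(quantity) as result
FROM sales
GROUP BY category

Result:
  Clothing: 18
  Electronics: 76
  Garden: 73
  Media: 99
  Sports: 68
  Toys: 81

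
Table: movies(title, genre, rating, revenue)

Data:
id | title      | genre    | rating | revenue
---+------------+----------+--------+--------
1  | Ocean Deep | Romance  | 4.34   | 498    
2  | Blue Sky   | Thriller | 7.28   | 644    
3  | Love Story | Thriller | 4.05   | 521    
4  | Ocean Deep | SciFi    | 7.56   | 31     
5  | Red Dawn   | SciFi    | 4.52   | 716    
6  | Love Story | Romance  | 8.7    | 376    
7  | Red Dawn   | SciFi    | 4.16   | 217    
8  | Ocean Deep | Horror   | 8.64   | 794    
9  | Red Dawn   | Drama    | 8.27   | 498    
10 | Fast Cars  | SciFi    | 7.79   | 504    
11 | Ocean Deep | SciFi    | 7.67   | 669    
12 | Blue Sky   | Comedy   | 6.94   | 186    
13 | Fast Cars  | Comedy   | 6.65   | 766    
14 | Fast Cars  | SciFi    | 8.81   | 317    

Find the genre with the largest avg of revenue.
SELECT genre, AVG(revenue) as val
FROM movies
GROUP BY genre
ORDER BY val DESC
LIMIT 1

Result: Horror with avg(revenue) = 794.00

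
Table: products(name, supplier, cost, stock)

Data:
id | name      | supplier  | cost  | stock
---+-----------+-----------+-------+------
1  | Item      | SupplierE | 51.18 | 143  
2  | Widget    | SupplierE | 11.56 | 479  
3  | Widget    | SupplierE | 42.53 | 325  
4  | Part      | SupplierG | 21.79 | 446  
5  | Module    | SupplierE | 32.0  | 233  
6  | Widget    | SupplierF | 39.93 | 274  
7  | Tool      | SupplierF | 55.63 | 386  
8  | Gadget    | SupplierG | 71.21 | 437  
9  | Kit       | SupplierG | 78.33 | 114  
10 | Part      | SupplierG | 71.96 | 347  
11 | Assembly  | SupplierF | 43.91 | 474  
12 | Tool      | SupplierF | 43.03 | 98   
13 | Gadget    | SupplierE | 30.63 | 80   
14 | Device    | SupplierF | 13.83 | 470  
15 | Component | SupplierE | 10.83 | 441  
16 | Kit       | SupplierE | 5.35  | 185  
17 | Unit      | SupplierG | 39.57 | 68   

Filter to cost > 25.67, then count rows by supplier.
SELECT supplier, COUNT(*)
FROM products
WHERE cost > 25.67
GROUP BY supplier

Note: WHERE filters rows before grouping.

Result:
  SupplierE: 4
  SupplierF: 4
  SupplierG: 4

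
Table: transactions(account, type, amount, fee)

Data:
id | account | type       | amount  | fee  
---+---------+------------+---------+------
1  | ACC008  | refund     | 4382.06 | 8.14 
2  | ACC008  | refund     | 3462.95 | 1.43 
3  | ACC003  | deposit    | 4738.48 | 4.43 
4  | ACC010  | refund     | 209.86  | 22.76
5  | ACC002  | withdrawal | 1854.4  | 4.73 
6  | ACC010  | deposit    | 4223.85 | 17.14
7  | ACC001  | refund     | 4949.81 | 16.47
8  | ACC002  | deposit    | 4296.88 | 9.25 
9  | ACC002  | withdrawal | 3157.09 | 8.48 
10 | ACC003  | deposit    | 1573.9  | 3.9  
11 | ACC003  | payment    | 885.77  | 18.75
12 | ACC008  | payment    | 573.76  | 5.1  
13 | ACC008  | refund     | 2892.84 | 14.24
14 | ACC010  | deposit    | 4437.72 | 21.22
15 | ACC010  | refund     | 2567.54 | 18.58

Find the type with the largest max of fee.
SELECT type, MAX(fee) as val
FROM transactions
GROUP BY type
ORDER BY val DESC
LIMIT 1

Result: refund with max(fee) = 22.76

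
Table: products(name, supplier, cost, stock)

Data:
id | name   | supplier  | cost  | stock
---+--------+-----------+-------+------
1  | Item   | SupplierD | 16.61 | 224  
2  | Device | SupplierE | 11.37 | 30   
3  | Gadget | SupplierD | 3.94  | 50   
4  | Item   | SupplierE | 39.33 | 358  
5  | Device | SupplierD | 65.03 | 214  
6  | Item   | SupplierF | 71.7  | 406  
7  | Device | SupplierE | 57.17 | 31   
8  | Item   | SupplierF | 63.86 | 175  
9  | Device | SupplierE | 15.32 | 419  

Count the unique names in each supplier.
SELECT supplier, COUNT(DISTINCT name)
FROM products
GROUP BY supplier

Result:
  SupplierD: 3 distinct
  SupplierE: 2 distinct
  SupplierF: 1 distinct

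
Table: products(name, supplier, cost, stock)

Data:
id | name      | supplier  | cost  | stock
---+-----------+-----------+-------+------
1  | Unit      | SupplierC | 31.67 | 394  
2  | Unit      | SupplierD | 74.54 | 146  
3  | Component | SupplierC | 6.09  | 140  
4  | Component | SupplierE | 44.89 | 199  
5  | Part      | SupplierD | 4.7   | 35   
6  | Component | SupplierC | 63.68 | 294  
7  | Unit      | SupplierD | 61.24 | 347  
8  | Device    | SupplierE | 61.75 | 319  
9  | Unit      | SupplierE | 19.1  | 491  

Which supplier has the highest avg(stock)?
SELECT supplier, AVG(stock) as val
FROM products
GROUP BY supplier
ORDER BY val DESC
LIMIT 1

Result: SupplierE with avg(stock) = 336.33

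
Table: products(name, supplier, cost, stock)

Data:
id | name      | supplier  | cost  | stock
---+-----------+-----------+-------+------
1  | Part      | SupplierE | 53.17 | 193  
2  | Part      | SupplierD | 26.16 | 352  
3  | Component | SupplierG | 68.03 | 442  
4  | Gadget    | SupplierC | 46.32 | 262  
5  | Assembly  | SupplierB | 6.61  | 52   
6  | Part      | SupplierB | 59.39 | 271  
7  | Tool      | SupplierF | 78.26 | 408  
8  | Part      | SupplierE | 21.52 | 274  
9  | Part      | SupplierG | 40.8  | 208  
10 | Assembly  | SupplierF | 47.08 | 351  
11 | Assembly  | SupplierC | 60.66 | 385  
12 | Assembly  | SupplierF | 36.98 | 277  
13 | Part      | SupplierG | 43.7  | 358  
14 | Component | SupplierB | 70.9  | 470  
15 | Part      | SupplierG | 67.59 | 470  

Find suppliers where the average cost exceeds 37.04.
SELECT supplier, AVG(cost)
FROM products
GROUP BY supplier
HAVING AVG(cost) > 37.04

Result:
  SupplierB: avg=45.63
  SupplierC: avg=53.49
  SupplierE: avg=37.35
  SupplierF: avg=54.11
  SupplierG: avg=55.03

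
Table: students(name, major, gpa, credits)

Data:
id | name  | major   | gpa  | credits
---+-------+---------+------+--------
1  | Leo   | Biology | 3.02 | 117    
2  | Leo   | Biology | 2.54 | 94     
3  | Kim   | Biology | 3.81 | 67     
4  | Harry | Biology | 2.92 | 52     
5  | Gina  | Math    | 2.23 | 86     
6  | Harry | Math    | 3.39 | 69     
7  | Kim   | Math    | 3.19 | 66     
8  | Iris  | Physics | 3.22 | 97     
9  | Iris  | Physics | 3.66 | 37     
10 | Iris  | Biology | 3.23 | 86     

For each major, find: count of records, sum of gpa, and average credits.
SELECT major,
       COUNT(*) as cnt,
       SUM(gpa) as total_gpa,
       AVG(credits) as avg_credits
FROM students
GROUP BY major

Result:
  Biology: 5 records, 15.52 total gpa, 83.20 avg credits
  Math: 3 records, 8.81 total gpa, 73.67 avg credits
  Physics: 2 records, 6.88 total gpa, 67.00 avg credits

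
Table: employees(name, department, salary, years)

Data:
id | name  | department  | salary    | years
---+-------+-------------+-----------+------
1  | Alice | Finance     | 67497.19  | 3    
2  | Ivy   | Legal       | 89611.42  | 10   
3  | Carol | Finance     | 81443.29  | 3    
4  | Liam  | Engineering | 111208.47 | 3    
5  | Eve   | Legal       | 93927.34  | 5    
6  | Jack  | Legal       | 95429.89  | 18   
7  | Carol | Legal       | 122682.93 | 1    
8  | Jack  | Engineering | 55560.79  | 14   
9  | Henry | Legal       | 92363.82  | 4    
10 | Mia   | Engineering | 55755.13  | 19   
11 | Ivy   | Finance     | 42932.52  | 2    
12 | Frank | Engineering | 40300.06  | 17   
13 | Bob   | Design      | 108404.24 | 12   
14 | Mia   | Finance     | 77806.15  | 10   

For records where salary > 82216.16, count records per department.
SELECT department, COUNT(*)
FROM employees
WHERE salary > 82216.16
GROUP BY department

Note: WHERE filters rows before grouping.

Result:
  Design: 1
  Engineering: 1
  Legal: 5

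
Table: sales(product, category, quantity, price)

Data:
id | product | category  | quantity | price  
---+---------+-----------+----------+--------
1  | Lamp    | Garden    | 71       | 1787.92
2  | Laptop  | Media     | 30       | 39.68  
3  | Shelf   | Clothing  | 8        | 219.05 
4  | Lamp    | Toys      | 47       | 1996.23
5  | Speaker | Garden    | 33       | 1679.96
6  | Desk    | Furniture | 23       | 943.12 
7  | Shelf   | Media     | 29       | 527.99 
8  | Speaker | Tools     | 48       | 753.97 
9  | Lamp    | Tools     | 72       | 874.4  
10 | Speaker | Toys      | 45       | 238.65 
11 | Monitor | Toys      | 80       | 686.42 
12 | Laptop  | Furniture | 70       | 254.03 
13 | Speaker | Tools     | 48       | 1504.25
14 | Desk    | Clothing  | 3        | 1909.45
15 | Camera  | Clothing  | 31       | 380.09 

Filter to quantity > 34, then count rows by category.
SELECT category, COUNT(*)
FROM sales
WHERE quantity > 34
GROUP BY category

Note: WHERE filters rows before grouping.

Result:
  Furniture: 1
  Garden: 1
  Tools: 3
  Toys: 3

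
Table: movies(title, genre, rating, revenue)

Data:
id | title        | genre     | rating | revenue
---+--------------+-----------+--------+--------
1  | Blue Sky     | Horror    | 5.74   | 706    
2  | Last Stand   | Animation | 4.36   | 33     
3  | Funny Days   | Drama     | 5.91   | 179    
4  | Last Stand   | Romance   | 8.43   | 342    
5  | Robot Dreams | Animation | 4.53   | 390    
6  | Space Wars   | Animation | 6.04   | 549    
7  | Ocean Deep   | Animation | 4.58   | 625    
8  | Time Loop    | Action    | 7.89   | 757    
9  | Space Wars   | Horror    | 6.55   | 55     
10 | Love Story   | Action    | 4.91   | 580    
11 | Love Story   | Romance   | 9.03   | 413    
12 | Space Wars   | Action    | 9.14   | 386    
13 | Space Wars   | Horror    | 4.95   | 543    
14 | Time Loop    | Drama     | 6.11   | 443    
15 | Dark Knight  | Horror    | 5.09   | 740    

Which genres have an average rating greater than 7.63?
SELECT genre, AVG(rating)
FROM movies
GROUP BY genre
HAVING AVG(rating) > 7.63

Result:
  Romance: avg=8.73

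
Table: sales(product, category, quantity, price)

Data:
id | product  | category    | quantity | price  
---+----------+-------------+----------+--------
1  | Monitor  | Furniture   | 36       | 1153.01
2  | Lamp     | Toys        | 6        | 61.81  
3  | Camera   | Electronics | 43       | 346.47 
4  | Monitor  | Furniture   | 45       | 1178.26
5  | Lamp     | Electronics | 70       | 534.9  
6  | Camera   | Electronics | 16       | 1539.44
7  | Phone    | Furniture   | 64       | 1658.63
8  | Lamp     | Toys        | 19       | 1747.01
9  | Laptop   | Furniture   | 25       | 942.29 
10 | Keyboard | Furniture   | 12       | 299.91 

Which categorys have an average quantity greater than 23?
SELECT category, AVG(quantity)
FROM sales
GROUP BY category
HAVING AVG(quantity) > 23

Result:
  Electronics: avg=43.00
  Furniture: avg=36.40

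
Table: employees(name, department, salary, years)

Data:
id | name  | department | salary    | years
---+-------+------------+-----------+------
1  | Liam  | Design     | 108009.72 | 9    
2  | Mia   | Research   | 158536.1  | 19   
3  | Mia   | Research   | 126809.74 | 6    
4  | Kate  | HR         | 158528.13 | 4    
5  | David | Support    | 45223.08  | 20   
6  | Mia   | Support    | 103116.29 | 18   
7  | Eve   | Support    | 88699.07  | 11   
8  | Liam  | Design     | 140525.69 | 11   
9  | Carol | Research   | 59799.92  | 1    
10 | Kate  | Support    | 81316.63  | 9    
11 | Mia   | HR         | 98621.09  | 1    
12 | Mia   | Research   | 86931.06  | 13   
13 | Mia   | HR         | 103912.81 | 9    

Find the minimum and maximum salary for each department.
SELECT department, MIN(salary), MAX(salary)
FROM employees
GROUP BY department

Result:
  Design: min=108009.72, max=140525.69
  HR: min=98621.09, max=158528.13
  Research: min=59799.92, max=158536.10
  Support: min=45223.08, max=103116.29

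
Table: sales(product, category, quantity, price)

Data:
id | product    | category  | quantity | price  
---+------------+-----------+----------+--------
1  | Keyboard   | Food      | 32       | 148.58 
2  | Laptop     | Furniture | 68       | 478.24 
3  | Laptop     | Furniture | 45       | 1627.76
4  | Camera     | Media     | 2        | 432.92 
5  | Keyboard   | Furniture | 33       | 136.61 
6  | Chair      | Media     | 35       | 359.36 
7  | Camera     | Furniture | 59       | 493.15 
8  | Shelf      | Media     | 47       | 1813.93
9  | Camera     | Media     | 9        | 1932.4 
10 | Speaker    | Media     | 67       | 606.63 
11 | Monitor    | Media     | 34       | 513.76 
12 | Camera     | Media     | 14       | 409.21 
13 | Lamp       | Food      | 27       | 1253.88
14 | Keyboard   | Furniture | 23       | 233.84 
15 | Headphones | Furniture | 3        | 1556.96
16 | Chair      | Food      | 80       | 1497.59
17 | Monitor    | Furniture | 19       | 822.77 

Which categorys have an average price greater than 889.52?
SELECT category, AVG(price)
FROM sales
GROUP BY category
HAVING AVG(price) > 889.52

Result:
  Food: avg=966.68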